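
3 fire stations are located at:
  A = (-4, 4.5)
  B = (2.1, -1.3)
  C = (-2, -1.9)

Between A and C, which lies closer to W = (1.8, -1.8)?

C

Compare squared distances:
|WA|² = (1.8−(-4))² + (-1.8−4.5)² = 33.64 + 39.69 = 73.33
|WC|² = (1.8−(-2))² + (-1.8−(-1.9))² = 14.44 + 0.01 = 14.45
73.33 > 14.45, so C is closer.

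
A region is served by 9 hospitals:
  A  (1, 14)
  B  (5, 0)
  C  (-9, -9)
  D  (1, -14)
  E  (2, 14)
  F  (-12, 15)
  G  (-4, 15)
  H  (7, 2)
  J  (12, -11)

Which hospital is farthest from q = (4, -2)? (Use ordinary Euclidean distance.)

F

Compare squared distances (the ordering matches that of the actual distances):
|qA|² = (4−1)² + (-2−14)² = 9 + 256 = 265
|qB|² = (4−5)² + (-2−0)² = 1 + 4 = 5
|qC|² = (4−(-9))² + (-2−(-9))² = 169 + 49 = 218
|qD|² = (4−1)² + (-2−(-14))² = 9 + 144 = 153
|qE|² = (4−2)² + (-2−14)² = 4 + 256 = 260
|qF|² = (4−(-12))² + (-2−15)² = 256 + 289 = 545
|qG|² = (4−(-4))² + (-2−15)² = 64 + 289 = 353
|qH|² = (4−7)² + (-2−2)² = 9 + 16 = 25
|qJ|² = (4−12)² + (-2−(-11))² = 64 + 81 = 145
The largest is to F.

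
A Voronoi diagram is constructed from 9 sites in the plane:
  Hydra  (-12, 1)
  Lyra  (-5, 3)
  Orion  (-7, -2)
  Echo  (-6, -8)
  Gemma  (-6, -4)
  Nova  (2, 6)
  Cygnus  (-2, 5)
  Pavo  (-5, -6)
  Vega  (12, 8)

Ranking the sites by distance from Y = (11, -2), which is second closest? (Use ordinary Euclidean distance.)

Compare squared distances (the ordering matches that of the actual distances):
d²(Y, Hydra) = (11−(-12))² + (-2−1)² = 529 + 9 = 538
d²(Y, Lyra) = (11−(-5))² + (-2−3)² = 256 + 25 = 281
d²(Y, Orion) = (11−(-7))² + (-2−(-2))² = 324 + 0 = 324
d²(Y, Echo) = (11−(-6))² + (-2−(-8))² = 289 + 36 = 325
d²(Y, Gemma) = (11−(-6))² + (-2−(-4))² = 289 + 4 = 293
d²(Y, Nova) = (11−2)² + (-2−6)² = 81 + 64 = 145
d²(Y, Cygnus) = (11−(-2))² + (-2−5)² = 169 + 49 = 218
d²(Y, Pavo) = (11−(-5))² + (-2−(-6))² = 256 + 16 = 272
d²(Y, Vega) = (11−12)² + (-2−8)² = 1 + 100 = 101
Sorted ascending: Vega, Nova, Cygnus, … — the second-nearest is Nova.

Nova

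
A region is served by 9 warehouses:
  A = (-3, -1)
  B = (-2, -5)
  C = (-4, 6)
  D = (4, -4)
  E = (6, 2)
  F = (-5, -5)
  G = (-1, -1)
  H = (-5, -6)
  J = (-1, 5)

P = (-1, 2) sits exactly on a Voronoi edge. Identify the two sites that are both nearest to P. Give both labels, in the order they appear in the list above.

Squared distances from P to each site:
|PA|² = 4 + 9 = 13
|PB|² = 1 + 49 = 50
|PC|² = 9 + 16 = 25
|PD|² = 25 + 36 = 61
|PE|² = 49 + 0 = 49
|PF|² = 16 + 49 = 65
|PG|² = 0 + 9 = 9
|PH|² = 16 + 64 = 80
|PJ|² = 0 + 9 = 9
P is equidistant from G and J (both at squared distance 9), and every other site is strictly farther — so P lies on the G–J Voronoi edge.

G and J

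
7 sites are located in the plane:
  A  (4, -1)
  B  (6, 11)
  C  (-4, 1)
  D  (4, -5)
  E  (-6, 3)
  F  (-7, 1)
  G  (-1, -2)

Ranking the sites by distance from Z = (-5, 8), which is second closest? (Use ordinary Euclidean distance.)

Squared Euclidean distances:
|ZA|² = (-5−4)² + (8−(-1))² = 81 + 81 = 162
|ZB|² = (-5−6)² + (8−11)² = 121 + 9 = 130
|ZC|² = (-5−(-4))² + (8−1)² = 1 + 49 = 50
|ZD|² = (-5−4)² + (8−(-5))² = 81 + 169 = 250
|ZE|² = (-5−(-6))² + (8−3)² = 1 + 25 = 26
|ZF|² = (-5−(-7))² + (8−1)² = 4 + 49 = 53
|ZG|² = (-5−(-1))² + (8−(-2))² = 16 + 100 = 116
Sorted ascending: E, C, F, … — the second-nearest is C.

C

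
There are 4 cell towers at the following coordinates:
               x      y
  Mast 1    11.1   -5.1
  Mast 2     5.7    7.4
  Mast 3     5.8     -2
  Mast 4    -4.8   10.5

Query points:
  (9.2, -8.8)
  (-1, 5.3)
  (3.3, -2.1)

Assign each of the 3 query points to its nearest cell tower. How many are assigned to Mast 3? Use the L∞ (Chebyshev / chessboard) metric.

1

(9.2, -8.8) — d to each: Mast 1:3.7, Mast 2:16.2, Mast 3:6.8, Mast 4:19.3 → nearest is Mast 1
(-1, 5.3) — d to each: Mast 1:12.1, Mast 2:6.7, Mast 3:7.3, Mast 4:5.2 → nearest is Mast 4
(3.3, -2.1) — d to each: Mast 1:7.8, Mast 2:9.5, Mast 3:2.5, Mast 4:12.6 → nearest is Mast 3
1 of the 3 points has Mast 3 as nearest.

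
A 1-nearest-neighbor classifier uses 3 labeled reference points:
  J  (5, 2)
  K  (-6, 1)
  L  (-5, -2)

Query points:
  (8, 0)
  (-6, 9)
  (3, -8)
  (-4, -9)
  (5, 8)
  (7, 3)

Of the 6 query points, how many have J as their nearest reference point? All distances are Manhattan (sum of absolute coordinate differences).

4

(8, 0) — d to each: J:5, K:15, L:15 → nearest is J
(-6, 9) — d to each: J:18, K:8, L:12 → nearest is K
(3, -8) — d to each: J:12, K:18, L:14 → nearest is J
(-4, -9) — d to each: J:20, K:12, L:8 → nearest is L
(5, 8) — d to each: J:6, K:18, L:20 → nearest is J
(7, 3) — d to each: J:3, K:15, L:17 → nearest is J
4 of the 6 points have J as nearest.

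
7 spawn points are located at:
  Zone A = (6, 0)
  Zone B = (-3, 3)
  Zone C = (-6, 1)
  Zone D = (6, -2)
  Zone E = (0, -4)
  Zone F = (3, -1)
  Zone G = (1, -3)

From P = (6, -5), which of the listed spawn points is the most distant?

Zone C

Squared Euclidean distances:
d²(P, Zone A) = (6−6)² + (-5−0)² = 0 + 25 = 25
d²(P, Zone B) = (6−(-3))² + (-5−3)² = 81 + 64 = 145
d²(P, Zone C) = (6−(-6))² + (-5−1)² = 144 + 36 = 180
d²(P, Zone D) = (6−6)² + (-5−(-2))² = 0 + 9 = 9
d²(P, Zone E) = (6−0)² + (-5−(-4))² = 36 + 1 = 37
d²(P, Zone F) = (6−3)² + (-5−(-1))² = 9 + 16 = 25
d²(P, Zone G) = (6−1)² + (-5−(-3))² = 25 + 4 = 29
The largest is to Zone C.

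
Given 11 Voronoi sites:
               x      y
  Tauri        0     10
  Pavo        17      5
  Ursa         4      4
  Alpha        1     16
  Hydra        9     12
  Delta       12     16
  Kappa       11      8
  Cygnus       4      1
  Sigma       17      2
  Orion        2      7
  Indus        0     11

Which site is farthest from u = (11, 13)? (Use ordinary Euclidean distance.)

Cygnus

Compare squared distances (the ordering matches that of the actual distances):
d²(u, Tauri) = 121 + 9 = 130
d²(u, Pavo) = 36 + 64 = 100
d²(u, Ursa) = 49 + 81 = 130
d²(u, Alpha) = 100 + 9 = 109
d²(u, Hydra) = 4 + 1 = 5
d²(u, Delta) = 1 + 9 = 10
d²(u, Kappa) = 0 + 25 = 25
d²(u, Cygnus) = 49 + 144 = 193
d²(u, Sigma) = 36 + 121 = 157
d²(u, Orion) = 81 + 36 = 117
d²(u, Indus) = 121 + 4 = 125
The largest is to Cygnus.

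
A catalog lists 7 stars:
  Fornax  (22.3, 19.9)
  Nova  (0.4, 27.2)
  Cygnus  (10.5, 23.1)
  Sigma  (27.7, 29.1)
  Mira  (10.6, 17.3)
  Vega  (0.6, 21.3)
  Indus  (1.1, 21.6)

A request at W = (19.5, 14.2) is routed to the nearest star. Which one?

Fornax

Squared Euclidean distances:
d²(W, Fornax) = (19.5−22.3)² + (14.2−19.9)² = 7.84 + 32.49 = 40.33
d²(W, Nova) = (19.5−0.4)² + (14.2−27.2)² = 364.81 + 169 = 533.81
d²(W, Cygnus) = (19.5−10.5)² + (14.2−23.1)² = 81 + 79.21 = 160.21
d²(W, Sigma) = (19.5−27.7)² + (14.2−29.1)² = 67.24 + 222.01 = 289.25
d²(W, Mira) = (19.5−10.6)² + (14.2−17.3)² = 79.21 + 9.61 = 88.82
d²(W, Vega) = (19.5−0.6)² + (14.2−21.3)² = 357.21 + 50.41 = 407.62
d²(W, Indus) = (19.5−1.1)² + (14.2−21.6)² = 338.56 + 54.76 = 393.32
The smallest is to Fornax, so W lies in the Voronoi region of Fornax.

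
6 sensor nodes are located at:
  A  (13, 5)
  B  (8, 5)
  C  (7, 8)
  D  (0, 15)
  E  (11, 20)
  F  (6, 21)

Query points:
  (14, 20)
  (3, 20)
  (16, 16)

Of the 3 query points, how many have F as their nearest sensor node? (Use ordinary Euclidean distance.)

1

(14, 20) — d² to each: A:226, B:261, C:193, D:221, E:9, F:65 → nearest is E
(3, 20) — d² to each: A:325, B:250, C:160, D:34, E:64, F:10 → nearest is F
(16, 16) — d² to each: A:130, B:185, C:145, D:257, E:41, F:125 → nearest is E
1 of the 3 points has F as nearest.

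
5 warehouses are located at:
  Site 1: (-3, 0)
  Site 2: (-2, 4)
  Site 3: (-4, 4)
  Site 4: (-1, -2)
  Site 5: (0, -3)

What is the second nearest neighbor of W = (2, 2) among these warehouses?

Squared Euclidean distances:
d²(W, Site 1) = (2−(-3))² + (2−0)² = 25 + 4 = 29
d²(W, Site 2) = (2−(-2))² + (2−4)² = 16 + 4 = 20
d²(W, Site 3) = (2−(-4))² + (2−4)² = 36 + 4 = 40
d²(W, Site 4) = (2−(-1))² + (2−(-2))² = 9 + 16 = 25
d²(W, Site 5) = (2−0)² + (2−(-3))² = 4 + 25 = 29
Sorted ascending: Site 2, Site 4, Site 1, … — the second-nearest is Site 4.

Site 4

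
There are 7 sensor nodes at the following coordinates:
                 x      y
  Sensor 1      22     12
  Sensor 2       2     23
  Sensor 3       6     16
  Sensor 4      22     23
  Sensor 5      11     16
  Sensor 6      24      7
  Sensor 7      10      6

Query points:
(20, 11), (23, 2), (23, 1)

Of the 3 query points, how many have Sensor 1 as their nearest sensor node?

1

(20, 11) — d² to each: Sensor 1:5, Sensor 2:468, Sensor 3:221, Sensor 4:148, Sensor 5:106, Sensor 6:32, Sensor 7:125 → nearest is Sensor 1
(23, 2) — d² to each: Sensor 1:101, Sensor 2:882, Sensor 3:485, Sensor 4:442, Sensor 5:340, Sensor 6:26, Sensor 7:185 → nearest is Sensor 6
(23, 1) — d² to each: Sensor 1:122, Sensor 2:925, Sensor 3:514, Sensor 4:485, Sensor 5:369, Sensor 6:37, Sensor 7:194 → nearest is Sensor 6
1 of the 3 points has Sensor 1 as nearest.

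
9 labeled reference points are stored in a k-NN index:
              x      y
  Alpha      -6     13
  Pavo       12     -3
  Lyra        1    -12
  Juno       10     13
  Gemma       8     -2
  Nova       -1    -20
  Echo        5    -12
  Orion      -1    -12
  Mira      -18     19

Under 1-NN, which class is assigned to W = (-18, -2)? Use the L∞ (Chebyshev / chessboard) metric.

Alpha

d(W, Alpha) = max(12, 15) = 15
d(W, Pavo) = max(30, 1) = 30
d(W, Lyra) = max(19, 10) = 19
d(W, Juno) = max(28, 15) = 28
d(W, Gemma) = max(26, 0) = 26
d(W, Nova) = max(17, 18) = 18
d(W, Echo) = max(23, 10) = 23
d(W, Orion) = max(17, 10) = 17
d(W, Mira) = max(0, 21) = 21
Alpha is nearest.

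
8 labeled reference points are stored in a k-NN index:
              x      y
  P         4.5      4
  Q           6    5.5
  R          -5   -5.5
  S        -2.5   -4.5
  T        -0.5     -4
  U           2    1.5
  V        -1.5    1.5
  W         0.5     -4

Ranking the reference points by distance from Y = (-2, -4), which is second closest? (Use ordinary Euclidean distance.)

T

Since √ is increasing, it suffices to compare squared distances:
|YP|² = 42.25 + 64 = 106.25
|YQ|² = 64 + 90.25 = 154.25
|YR|² = 9 + 2.25 = 11.25
|YS|² = 0.25 + 0.25 = 0.5
|YT|² = 2.25 + 0 = 2.25
|YU|² = 16 + 30.25 = 46.25
|YV|² = 0.25 + 30.25 = 30.5
|YW|² = 6.25 + 0 = 6.25
Sorted ascending: S, T, W, … — the second-nearest is T.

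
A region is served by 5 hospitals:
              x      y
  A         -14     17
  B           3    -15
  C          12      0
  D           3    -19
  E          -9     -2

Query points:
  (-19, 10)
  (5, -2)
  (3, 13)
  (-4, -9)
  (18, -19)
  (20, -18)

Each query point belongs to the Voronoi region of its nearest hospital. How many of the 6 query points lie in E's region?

1

(-19, 10) — d² to each: A:74, B:1109, C:1061, D:1325, E:244 → nearest is A
(5, -2) — d² to each: A:722, B:173, C:53, D:293, E:196 → nearest is C
(3, 13) — d² to each: A:305, B:784, C:250, D:1024, E:369 → nearest is C
(-4, -9) — d² to each: A:776, B:85, C:337, D:149, E:74 → nearest is E
(18, -19) — d² to each: A:2320, B:241, C:397, D:225, E:1018 → nearest is D
(20, -18) — d² to each: A:2381, B:298, C:388, D:290, E:1097 → nearest is D
1 of the 6 points has E as nearest.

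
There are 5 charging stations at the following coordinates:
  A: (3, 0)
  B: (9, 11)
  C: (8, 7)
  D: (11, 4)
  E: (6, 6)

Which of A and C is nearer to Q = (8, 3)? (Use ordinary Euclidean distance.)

Compare squared distances:
|QA|² = (8−3)² + (3−0)² = 25 + 9 = 34
|QC|² = (8−8)² + (3−7)² = 0 + 16 = 16
34 > 16, so C is closer.

C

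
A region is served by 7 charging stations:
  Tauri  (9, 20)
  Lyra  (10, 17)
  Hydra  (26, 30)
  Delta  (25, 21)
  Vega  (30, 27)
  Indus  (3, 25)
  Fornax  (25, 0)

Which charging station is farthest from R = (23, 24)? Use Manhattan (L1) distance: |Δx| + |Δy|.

d(R, Tauri) = |23−9| + |24−20| = 14 + 4 = 18
d(R, Lyra) = |23−10| + |24−17| = 13 + 7 = 20
d(R, Hydra) = |23−26| + |24−30| = 3 + 6 = 9
d(R, Delta) = |23−25| + |24−21| = 2 + 3 = 5
d(R, Vega) = |23−30| + |24−27| = 7 + 3 = 10
d(R, Indus) = |23−3| + |24−25| = 20 + 1 = 21
d(R, Fornax) = |23−25| + |24−0| = 2 + 24 = 26
The largest is to Fornax.

Fornax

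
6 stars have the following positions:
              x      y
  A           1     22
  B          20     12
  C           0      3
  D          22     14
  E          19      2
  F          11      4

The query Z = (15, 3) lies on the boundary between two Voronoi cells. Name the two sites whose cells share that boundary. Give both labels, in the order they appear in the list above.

Squared distances from Z to each site:
|ZA|² = 196 + 361 = 557
|ZB|² = 25 + 81 = 106
|ZC|² = 225 + 0 = 225
|ZD|² = 49 + 121 = 170
|ZE|² = 16 + 1 = 17
|ZF|² = 16 + 1 = 17
Z is equidistant from E and F (both at squared distance 17), and every other site is strictly farther — so Z lies on the E–F Voronoi edge.

E and F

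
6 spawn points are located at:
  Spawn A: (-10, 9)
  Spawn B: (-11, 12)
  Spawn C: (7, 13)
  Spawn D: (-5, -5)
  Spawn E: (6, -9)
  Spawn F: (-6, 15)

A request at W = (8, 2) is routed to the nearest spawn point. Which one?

Spawn C

Since √ is increasing, it suffices to compare squared distances:
d²(W, Spawn A) = (8−(-10))² + (2−9)² = 324 + 49 = 373
d²(W, Spawn B) = (8−(-11))² + (2−12)² = 361 + 100 = 461
d²(W, Spawn C) = (8−7)² + (2−13)² = 1 + 121 = 122
d²(W, Spawn D) = (8−(-5))² + (2−(-5))² = 169 + 49 = 218
d²(W, Spawn E) = (8−6)² + (2−(-9))² = 4 + 121 = 125
d²(W, Spawn F) = (8−(-6))² + (2−15)² = 196 + 169 = 365
The smallest is to Spawn C, so W lies in the Voronoi region of Spawn C.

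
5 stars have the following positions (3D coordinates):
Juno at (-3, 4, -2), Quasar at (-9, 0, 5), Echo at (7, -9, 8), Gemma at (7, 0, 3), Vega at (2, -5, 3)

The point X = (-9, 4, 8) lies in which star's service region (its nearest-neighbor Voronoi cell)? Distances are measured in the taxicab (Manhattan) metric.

Quasar

d(X, Juno) = |-9−(-3)| + |4−4| + |8−(-2)| = 6 + 0 + 10 = 16
d(X, Quasar) = |-9−(-9)| + |4−0| + |8−5| = 0 + 4 + 3 = 7
d(X, Echo) = |-9−7| + |4−(-9)| + |8−8| = 16 + 13 + 0 = 29
d(X, Gemma) = |-9−7| + |4−0| + |8−3| = 16 + 4 + 5 = 25
d(X, Vega) = |-9−2| + |4−(-5)| + |8−3| = 11 + 9 + 5 = 25
Quasar is nearest.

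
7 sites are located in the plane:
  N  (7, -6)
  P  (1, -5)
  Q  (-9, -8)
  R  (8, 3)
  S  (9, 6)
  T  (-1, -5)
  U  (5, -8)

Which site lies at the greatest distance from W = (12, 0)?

Since √ is increasing, it suffices to compare squared distances:
|WN|² = (12−7)² + (0−(-6))² = 25 + 36 = 61
|WP|² = (12−1)² + (0−(-5))² = 121 + 25 = 146
|WQ|² = (12−(-9))² + (0−(-8))² = 441 + 64 = 505
|WR|² = (12−8)² + (0−3)² = 16 + 9 = 25
|WS|² = (12−9)² + (0−6)² = 9 + 36 = 45
|WT|² = (12−(-1))² + (0−(-5))² = 169 + 25 = 194
|WU|² = (12−5)² + (0−(-8))² = 49 + 64 = 113
The largest is to Q.

Q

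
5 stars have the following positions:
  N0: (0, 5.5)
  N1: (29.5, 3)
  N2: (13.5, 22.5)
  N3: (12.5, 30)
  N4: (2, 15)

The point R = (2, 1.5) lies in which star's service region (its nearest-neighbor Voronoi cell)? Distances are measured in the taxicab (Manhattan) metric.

N0

d(R,N0) = 2 + 4 = 6
d(R,N1) = 27.5 + 1.5 = 29
d(R,N2) = 11.5 + 21 = 32.5
d(R,N3) = 10.5 + 28.5 = 39
d(R,N4) = 0 + 13.5 = 13.5
N0 is nearest.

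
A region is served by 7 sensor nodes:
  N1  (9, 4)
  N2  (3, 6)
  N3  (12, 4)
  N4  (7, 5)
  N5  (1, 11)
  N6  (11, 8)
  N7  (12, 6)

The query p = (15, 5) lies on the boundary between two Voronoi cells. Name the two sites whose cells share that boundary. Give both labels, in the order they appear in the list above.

N3 and N7

Squared distances from p to each site:
|pN1|² = (15−9)² + (5−4)² = 36 + 1 = 37
|pN2|² = (15−3)² + (5−6)² = 144 + 1 = 145
|pN3|² = (15−12)² + (5−4)² = 9 + 1 = 10
|pN4|² = (15−7)² + (5−5)² = 64 + 0 = 64
|pN5|² = (15−1)² + (5−11)² = 196 + 36 = 232
|pN6|² = (15−11)² + (5−8)² = 16 + 9 = 25
|pN7|² = (15−12)² + (5−6)² = 9 + 1 = 10
p is equidistant from N3 and N7 (both at squared distance 10), and every other site is strictly farther — so p lies on the N3–N7 Voronoi edge.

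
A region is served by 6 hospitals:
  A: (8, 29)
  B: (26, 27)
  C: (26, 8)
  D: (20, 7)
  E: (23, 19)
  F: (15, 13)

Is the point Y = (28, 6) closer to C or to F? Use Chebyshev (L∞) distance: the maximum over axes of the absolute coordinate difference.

C

d(Y,C) = max(2, 2) = 2
d(Y,F) = max(13, 7) = 13
2 < 13, so C is closer.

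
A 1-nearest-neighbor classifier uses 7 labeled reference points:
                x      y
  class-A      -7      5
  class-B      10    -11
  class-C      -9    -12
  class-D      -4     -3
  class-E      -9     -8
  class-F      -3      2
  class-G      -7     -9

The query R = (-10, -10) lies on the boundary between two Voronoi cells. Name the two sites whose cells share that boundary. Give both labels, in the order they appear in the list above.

Squared distances from R to each site:
d²(R, class-A) = (-10−(-7))² + (-10−5)² = 9 + 225 = 234
d²(R, class-B) = (-10−10)² + (-10−(-11))² = 400 + 1 = 401
d²(R, class-C) = (-10−(-9))² + (-10−(-12))² = 1 + 4 = 5
d²(R, class-D) = (-10−(-4))² + (-10−(-3))² = 36 + 49 = 85
d²(R, class-E) = (-10−(-9))² + (-10−(-8))² = 1 + 4 = 5
d²(R, class-F) = (-10−(-3))² + (-10−2)² = 49 + 144 = 193
d²(R, class-G) = (-10−(-7))² + (-10−(-9))² = 9 + 1 = 10
R is equidistant from class-C and class-E (both at squared distance 5), and every other site is strictly farther — so R lies on the class-C–class-E Voronoi edge.

class-C and class-E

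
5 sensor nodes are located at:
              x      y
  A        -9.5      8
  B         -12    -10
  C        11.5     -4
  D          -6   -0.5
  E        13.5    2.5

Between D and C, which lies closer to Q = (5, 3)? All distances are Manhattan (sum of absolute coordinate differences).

d(Q,D) = |5−(-6)| + |3−(-0.5)| = 11 + 3.5 = 14.5
d(Q,C) = |5−11.5| + |3−(-4)| = 6.5 + 7 = 13.5
14.5 > 13.5, so C is closer.

C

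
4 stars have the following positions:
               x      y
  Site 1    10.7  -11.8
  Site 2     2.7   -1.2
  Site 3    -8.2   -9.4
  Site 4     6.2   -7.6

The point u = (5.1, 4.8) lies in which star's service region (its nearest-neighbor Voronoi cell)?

Site 2

Since √ is increasing, it suffices to compare squared distances:
d²(u, Site 1) = (5.1−10.7)² + (4.8−(-11.8))² = 31.36 + 275.56 = 306.92
d²(u, Site 2) = (5.1−2.7)² + (4.8−(-1.2))² = 5.76 + 36 = 41.76
d²(u, Site 3) = (5.1−(-8.2))² + (4.8−(-9.4))² = 176.89 + 201.64 = 378.53
d²(u, Site 4) = (5.1−6.2)² + (4.8−(-7.6))² = 1.21 + 153.76 = 154.97
Minimum is at Site 2.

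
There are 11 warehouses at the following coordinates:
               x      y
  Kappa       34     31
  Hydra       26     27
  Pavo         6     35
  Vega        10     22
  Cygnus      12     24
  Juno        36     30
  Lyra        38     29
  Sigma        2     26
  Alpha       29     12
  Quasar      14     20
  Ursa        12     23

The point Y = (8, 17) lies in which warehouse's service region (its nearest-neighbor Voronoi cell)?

Vega

Squared Euclidean distances:
d²(Y, Kappa) = 676 + 196 = 872
d²(Y, Hydra) = 324 + 100 = 424
d²(Y, Pavo) = 4 + 324 = 328
d²(Y, Vega) = 4 + 25 = 29
d²(Y, Cygnus) = 16 + 49 = 65
d²(Y, Juno) = 784 + 169 = 953
d²(Y, Lyra) = 900 + 144 = 1044
d²(Y, Sigma) = 36 + 81 = 117
d²(Y, Alpha) = 441 + 25 = 466
d²(Y, Quasar) = 36 + 9 = 45
d²(Y, Ursa) = 16 + 36 = 52
The smallest is to Vega, so Y lies in the Voronoi region of Vega.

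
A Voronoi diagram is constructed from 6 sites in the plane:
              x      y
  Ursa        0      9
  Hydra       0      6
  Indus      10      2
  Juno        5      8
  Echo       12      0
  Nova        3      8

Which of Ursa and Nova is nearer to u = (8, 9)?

Compare squared distances:
d²(u, Ursa) = (8−0)² + (9−9)² = 64 + 0 = 64
d²(u, Nova) = (8−3)² + (9−8)² = 25 + 1 = 26
64 > 26, so Nova is closer.

Nova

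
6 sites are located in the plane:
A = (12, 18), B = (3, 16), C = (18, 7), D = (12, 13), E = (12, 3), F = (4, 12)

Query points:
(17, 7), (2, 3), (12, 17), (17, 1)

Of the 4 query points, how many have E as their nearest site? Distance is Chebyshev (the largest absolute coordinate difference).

1

(17, 7) — d to each: A:11, B:14, C:1, D:6, E:5, F:13 → nearest is C
(2, 3) — d to each: A:15, B:13, C:16, D:10, E:10, F:9 → nearest is F
(12, 17) — d to each: A:1, B:9, C:10, D:4, E:14, F:8 → nearest is A
(17, 1) — d to each: A:17, B:15, C:6, D:12, E:5, F:13 → nearest is E
1 of the 4 points has E as nearest.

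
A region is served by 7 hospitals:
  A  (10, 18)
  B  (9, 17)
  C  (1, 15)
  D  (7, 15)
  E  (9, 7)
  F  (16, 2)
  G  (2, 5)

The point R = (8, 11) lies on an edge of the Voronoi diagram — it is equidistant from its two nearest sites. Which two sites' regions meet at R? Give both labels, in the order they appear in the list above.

Squared distances from R to each site:
|RA|² = (8−10)² + (11−18)² = 4 + 49 = 53
|RB|² = (8−9)² + (11−17)² = 1 + 36 = 37
|RC|² = (8−1)² + (11−15)² = 49 + 16 = 65
|RD|² = (8−7)² + (11−15)² = 1 + 16 = 17
|RE|² = (8−9)² + (11−7)² = 1 + 16 = 17
|RF|² = (8−16)² + (11−2)² = 64 + 81 = 145
|RG|² = (8−2)² + (11−5)² = 36 + 36 = 72
R is equidistant from D and E (both at squared distance 17), and every other site is strictly farther — so R lies on the D–E Voronoi edge.

D and E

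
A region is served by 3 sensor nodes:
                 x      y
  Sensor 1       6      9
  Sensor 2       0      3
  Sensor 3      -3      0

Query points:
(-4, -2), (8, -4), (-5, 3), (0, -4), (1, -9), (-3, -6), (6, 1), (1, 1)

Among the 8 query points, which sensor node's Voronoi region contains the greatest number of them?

Sensor 3

(-4, -2) — d² to each: Sensor 1:221, Sensor 2:41, Sensor 3:5 → nearest is Sensor 3
(8, -4) — d² to each: Sensor 1:173, Sensor 2:113, Sensor 3:137 → nearest is Sensor 2
(-5, 3) — d² to each: Sensor 1:157, Sensor 2:25, Sensor 3:13 → nearest is Sensor 3
(0, -4) — d² to each: Sensor 1:205, Sensor 2:49, Sensor 3:25 → nearest is Sensor 3
(1, -9) — d² to each: Sensor 1:349, Sensor 2:145, Sensor 3:97 → nearest is Sensor 3
(-3, -6) — d² to each: Sensor 1:306, Sensor 2:90, Sensor 3:36 → nearest is Sensor 3
(6, 1) — d² to each: Sensor 1:64, Sensor 2:40, Sensor 3:82 → nearest is Sensor 2
(1, 1) — d² to each: Sensor 1:89, Sensor 2:5, Sensor 3:17 → nearest is Sensor 2
Tally — Sensor 2:3, Sensor 3:5. Sensor 3 captures the most (5).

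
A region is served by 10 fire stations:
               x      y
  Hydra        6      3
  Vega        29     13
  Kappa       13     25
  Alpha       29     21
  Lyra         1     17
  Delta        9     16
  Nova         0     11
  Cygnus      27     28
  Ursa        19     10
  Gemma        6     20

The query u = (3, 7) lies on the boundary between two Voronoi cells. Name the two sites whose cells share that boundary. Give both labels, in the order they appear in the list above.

Hydra and Nova

Squared distances from u to each site:
d²(u, Hydra) = (3−6)² + (7−3)² = 9 + 16 = 25
d²(u, Vega) = (3−29)² + (7−13)² = 676 + 36 = 712
d²(u, Kappa) = (3−13)² + (7−25)² = 100 + 324 = 424
d²(u, Alpha) = (3−29)² + (7−21)² = 676 + 196 = 872
d²(u, Lyra) = (3−1)² + (7−17)² = 4 + 100 = 104
d²(u, Delta) = (3−9)² + (7−16)² = 36 + 81 = 117
d²(u, Nova) = (3−0)² + (7−11)² = 9 + 16 = 25
d²(u, Cygnus) = (3−27)² + (7−28)² = 576 + 441 = 1017
d²(u, Ursa) = (3−19)² + (7−10)² = 256 + 9 = 265
d²(u, Gemma) = (3−6)² + (7−20)² = 9 + 169 = 178
u is equidistant from Hydra and Nova (both at squared distance 25), and every other site is strictly farther — so u lies on the Hydra–Nova Voronoi edge.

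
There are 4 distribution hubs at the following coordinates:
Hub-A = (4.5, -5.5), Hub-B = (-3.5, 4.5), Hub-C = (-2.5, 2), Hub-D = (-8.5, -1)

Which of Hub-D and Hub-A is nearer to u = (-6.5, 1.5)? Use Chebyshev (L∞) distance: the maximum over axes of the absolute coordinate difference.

d(u, Hub-D) = max(2, 2.5) = 2.5
d(u, Hub-A) = max(11, 7) = 11
2.5 < 11, so Hub-D is closer.

Hub-D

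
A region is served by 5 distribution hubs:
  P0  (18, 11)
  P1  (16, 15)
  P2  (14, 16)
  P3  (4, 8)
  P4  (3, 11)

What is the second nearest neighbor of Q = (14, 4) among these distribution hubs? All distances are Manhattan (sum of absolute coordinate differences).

P2

d(Q,P0) = |14−18| + |4−11| = 4 + 7 = 11
d(Q,P1) = |14−16| + |4−15| = 2 + 11 = 13
d(Q,P2) = |14−14| + |4−16| = 0 + 12 = 12
d(Q,P3) = |14−4| + |4−8| = 10 + 4 = 14
d(Q,P4) = |14−3| + |4−11| = 11 + 7 = 18
Sorted ascending: P0, P2, P1, … — the second-nearest is P2.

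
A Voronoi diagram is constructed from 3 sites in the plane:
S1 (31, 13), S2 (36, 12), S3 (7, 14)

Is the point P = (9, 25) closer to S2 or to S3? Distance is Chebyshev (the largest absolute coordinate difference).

S3

d(P,S2) = max(27, 13) = 27
d(P,S3) = max(2, 11) = 11
27 > 11, so S3 is closer.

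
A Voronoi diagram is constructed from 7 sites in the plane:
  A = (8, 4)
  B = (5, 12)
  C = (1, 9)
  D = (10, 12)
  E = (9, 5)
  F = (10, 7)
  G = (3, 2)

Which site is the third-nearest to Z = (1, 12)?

D

Compare squared distances (the ordering matches that of the actual distances):
|ZA|² = (1−8)² + (12−4)² = 49 + 64 = 113
|ZB|² = (1−5)² + (12−12)² = 16 + 0 = 16
|ZC|² = (1−1)² + (12−9)² = 0 + 9 = 9
|ZD|² = (1−10)² + (12−12)² = 81 + 0 = 81
|ZE|² = (1−9)² + (12−5)² = 64 + 49 = 113
|ZF|² = (1−10)² + (12−7)² = 81 + 25 = 106
|ZG|² = (1−3)² + (12−2)² = 4 + 100 = 104
Sorted ascending: C, B, D, G, … — the third-nearest is D.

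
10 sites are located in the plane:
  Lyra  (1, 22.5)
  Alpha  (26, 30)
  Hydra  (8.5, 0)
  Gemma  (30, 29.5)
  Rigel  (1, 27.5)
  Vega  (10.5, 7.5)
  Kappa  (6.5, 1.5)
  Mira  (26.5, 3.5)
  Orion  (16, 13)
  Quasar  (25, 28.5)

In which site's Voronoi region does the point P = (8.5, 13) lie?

Squared Euclidean distances:
d²(P, Lyra) = (8.5−1)² + (13−22.5)² = 56.25 + 90.25 = 146.5
d²(P, Alpha) = (8.5−26)² + (13−30)² = 306.25 + 289 = 595.25
d²(P, Hydra) = (8.5−8.5)² + (13−0)² = 0 + 169 = 169
d²(P, Gemma) = (8.5−30)² + (13−29.5)² = 462.25 + 272.25 = 734.5
d²(P, Rigel) = (8.5−1)² + (13−27.5)² = 56.25 + 210.25 = 266.5
d²(P, Vega) = (8.5−10.5)² + (13−7.5)² = 4 + 30.25 = 34.25
d²(P, Kappa) = (8.5−6.5)² + (13−1.5)² = 4 + 132.25 = 136.25
d²(P, Mira) = (8.5−26.5)² + (13−3.5)² = 324 + 90.25 = 414.25
d²(P, Orion) = (8.5−16)² + (13−13)² = 56.25 + 0 = 56.25
d²(P, Quasar) = (8.5−25)² + (13−28.5)² = 272.25 + 240.25 = 512.5
The smallest is to Vega, so P lies in the Voronoi region of Vega.

Vega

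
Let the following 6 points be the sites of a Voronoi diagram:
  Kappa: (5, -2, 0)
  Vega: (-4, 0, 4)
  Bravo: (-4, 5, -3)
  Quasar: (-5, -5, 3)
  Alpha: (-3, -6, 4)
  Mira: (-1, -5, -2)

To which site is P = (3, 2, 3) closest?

Kappa

Since √ is increasing, it suffices to compare squared distances:
d²(P, Kappa) = (3−5)² + (2−(-2))² + (3−0)² = 4 + 16 + 9 = 29
d²(P, Vega) = (3−(-4))² + (2−0)² + (3−4)² = 49 + 4 + 1 = 54
d²(P, Bravo) = (3−(-4))² + (2−5)² + (3−(-3))² = 49 + 9 + 36 = 94
d²(P, Quasar) = (3−(-5))² + (2−(-5))² + (3−3)² = 64 + 49 + 0 = 113
d²(P, Alpha) = (3−(-3))² + (2−(-6))² + (3−4)² = 36 + 64 + 1 = 101
d²(P, Mira) = (3−(-1))² + (2−(-5))² + (3−(-2))² = 16 + 49 + 25 = 90
Minimum is at Kappa.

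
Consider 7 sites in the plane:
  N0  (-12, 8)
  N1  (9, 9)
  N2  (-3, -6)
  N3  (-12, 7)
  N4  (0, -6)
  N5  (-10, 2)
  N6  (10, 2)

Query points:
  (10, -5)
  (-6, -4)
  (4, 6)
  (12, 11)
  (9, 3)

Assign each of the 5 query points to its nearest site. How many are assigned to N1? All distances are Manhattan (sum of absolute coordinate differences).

2

(10, -5) — d to each: N0:35, N1:15, N2:14, N3:34, N4:11, N5:27, N6:7 → nearest is N6
(-6, -4) — d to each: N0:18, N1:28, N2:5, N3:17, N4:8, N5:10, N6:22 → nearest is N2
(4, 6) — d to each: N0:18, N1:8, N2:19, N3:17, N4:16, N5:18, N6:10 → nearest is N1
(12, 11) — d to each: N0:27, N1:5, N2:32, N3:28, N4:29, N5:31, N6:11 → nearest is N1
(9, 3) — d to each: N0:26, N1:6, N2:21, N3:25, N4:18, N5:20, N6:2 → nearest is N6
2 of the 5 points have N1 as nearest.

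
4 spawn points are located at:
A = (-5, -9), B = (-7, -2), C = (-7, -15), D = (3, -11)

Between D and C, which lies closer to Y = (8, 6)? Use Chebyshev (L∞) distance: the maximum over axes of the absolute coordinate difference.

D

d(Y,D) = max(5, 17) = 17
d(Y,C) = max(15, 21) = 21
17 < 21, so D is closer.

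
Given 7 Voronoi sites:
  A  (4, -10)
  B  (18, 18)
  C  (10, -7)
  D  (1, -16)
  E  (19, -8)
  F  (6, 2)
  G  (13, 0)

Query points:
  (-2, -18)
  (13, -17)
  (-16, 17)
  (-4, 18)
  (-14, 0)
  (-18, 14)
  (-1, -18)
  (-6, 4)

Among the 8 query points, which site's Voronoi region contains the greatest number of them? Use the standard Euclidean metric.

(-2, -18) — d² to each: A:100, B:1696, C:265, D:13, E:541, F:464, G:549 → nearest is D
(13, -17) — d² to each: A:130, B:1250, C:109, D:145, E:117, F:410, G:289 → nearest is C
(-16, 17) — d² to each: A:1129, B:1157, C:1252, D:1378, E:1850, F:709, G:1130 → nearest is F
(-4, 18) — d² to each: A:848, B:484, C:821, D:1181, E:1205, F:356, G:613 → nearest is F
(-14, 0) — d² to each: A:424, B:1348, C:625, D:481, E:1153, F:404, G:729 → nearest is F
(-18, 14) — d² to each: A:1060, B:1312, C:1225, D:1261, E:1853, F:720, G:1157 → nearest is F
(-1, -18) — d² to each: A:89, B:1657, C:242, D:8, E:500, F:449, G:520 → nearest is D
(-6, 4) — d² to each: A:296, B:772, C:377, D:449, E:769, F:148, G:377 → nearest is F
Tally — C:1, D:2, F:5. F captures the most (5).

F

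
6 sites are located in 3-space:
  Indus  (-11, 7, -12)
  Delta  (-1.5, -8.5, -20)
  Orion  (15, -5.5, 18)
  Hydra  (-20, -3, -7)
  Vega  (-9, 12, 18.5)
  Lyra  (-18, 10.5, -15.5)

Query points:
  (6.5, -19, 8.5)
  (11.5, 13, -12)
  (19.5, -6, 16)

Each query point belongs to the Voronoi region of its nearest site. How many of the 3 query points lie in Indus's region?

(6.5, -19, 8.5) — d² to each: Indus:1402.5, Delta:986.5, Orion:344.75, Hydra:1198.5, Vega:1301.25, Lyra:2046.5 → nearest is Orion
(11.5, 13, -12) — d² to each: Indus:542.25, Delta:695.25, Orion:1254.5, Hydra:1273.25, Vega:1351.5, Lyra:888.75 → nearest is Indus
(19.5, -6, 16) — d² to each: Indus:1883.25, Delta:1743.25, Orion:24.5, Hydra:2098.25, Vega:1142.5, Lyra:2670.75 → nearest is Orion
1 of the 3 points has Indus as nearest.

1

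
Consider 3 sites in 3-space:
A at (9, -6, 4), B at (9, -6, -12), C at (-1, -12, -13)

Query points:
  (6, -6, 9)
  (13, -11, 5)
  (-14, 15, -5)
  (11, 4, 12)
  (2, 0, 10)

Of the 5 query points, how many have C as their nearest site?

(6, -6, 9) — d² to each: A:34, B:450, C:569 → nearest is A
(13, -11, 5) — d² to each: A:42, B:330, C:521 → nearest is A
(-14, 15, -5) — d² to each: A:1051, B:1019, C:962 → nearest is C
(11, 4, 12) — d² to each: A:168, B:680, C:1025 → nearest is A
(2, 0, 10) — d² to each: A:121, B:569, C:682 → nearest is A
1 of the 5 points has C as nearest.

1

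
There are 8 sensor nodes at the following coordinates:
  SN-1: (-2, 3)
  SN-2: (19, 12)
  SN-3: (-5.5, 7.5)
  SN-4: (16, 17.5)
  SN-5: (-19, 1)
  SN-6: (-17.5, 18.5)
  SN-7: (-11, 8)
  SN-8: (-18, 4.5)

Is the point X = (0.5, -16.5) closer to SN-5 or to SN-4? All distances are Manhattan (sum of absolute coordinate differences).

d(X, SN-5) = |0.5−(-19)| + |-16.5−1| = 19.5 + 17.5 = 37
d(X, SN-4) = |0.5−16| + |-16.5−17.5| = 15.5 + 34 = 49.5
37 < 49.5, so SN-5 is closer.

SN-5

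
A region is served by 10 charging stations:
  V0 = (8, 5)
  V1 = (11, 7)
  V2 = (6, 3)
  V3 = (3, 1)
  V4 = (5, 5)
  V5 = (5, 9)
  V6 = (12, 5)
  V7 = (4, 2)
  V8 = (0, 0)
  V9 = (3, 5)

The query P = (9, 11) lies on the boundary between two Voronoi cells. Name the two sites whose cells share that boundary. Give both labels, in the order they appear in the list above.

Squared distances from P to each site:
|PV0|² = 1 + 36 = 37
|PV1|² = 4 + 16 = 20
|PV2|² = 9 + 64 = 73
|PV3|² = 36 + 100 = 136
|PV4|² = 16 + 36 = 52
|PV5|² = 16 + 4 = 20
|PV6|² = 9 + 36 = 45
|PV7|² = 25 + 81 = 106
|PV8|² = 81 + 121 = 202
|PV9|² = 36 + 36 = 72
P is equidistant from V1 and V5 (both at squared distance 20), and every other site is strictly farther — so P lies on the V1–V5 Voronoi edge.

V1 and V5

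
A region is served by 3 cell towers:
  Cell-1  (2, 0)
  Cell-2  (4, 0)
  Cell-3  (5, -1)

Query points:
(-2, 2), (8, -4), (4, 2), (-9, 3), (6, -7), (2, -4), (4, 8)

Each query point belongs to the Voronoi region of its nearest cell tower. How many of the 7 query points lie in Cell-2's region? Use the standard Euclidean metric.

(-2, 2) — d² to each: Cell-1:20, Cell-2:40, Cell-3:58 → nearest is Cell-1
(8, -4) — d² to each: Cell-1:52, Cell-2:32, Cell-3:18 → nearest is Cell-3
(4, 2) — d² to each: Cell-1:8, Cell-2:4, Cell-3:10 → nearest is Cell-2
(-9, 3) — d² to each: Cell-1:130, Cell-2:178, Cell-3:212 → nearest is Cell-1
(6, -7) — d² to each: Cell-1:65, Cell-2:53, Cell-3:37 → nearest is Cell-3
(2, -4) — d² to each: Cell-1:16, Cell-2:20, Cell-3:18 → nearest is Cell-1
(4, 8) — d² to each: Cell-1:68, Cell-2:64, Cell-3:82 → nearest is Cell-2
2 of the 7 points have Cell-2 as nearest.

2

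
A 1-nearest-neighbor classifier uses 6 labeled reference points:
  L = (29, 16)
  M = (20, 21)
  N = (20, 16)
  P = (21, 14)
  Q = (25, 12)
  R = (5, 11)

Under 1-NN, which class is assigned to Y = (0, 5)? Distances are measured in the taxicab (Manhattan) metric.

R

d(Y,L) = |0−29| + |5−16| = 29 + 11 = 40
d(Y,M) = |0−20| + |5−21| = 20 + 16 = 36
d(Y,N) = |0−20| + |5−16| = 20 + 11 = 31
d(Y,P) = |0−21| + |5−14| = 21 + 9 = 30
d(Y,Q) = |0−25| + |5−12| = 25 + 7 = 32
d(Y,R) = |0−5| + |5−11| = 5 + 6 = 11
Minimum is at R.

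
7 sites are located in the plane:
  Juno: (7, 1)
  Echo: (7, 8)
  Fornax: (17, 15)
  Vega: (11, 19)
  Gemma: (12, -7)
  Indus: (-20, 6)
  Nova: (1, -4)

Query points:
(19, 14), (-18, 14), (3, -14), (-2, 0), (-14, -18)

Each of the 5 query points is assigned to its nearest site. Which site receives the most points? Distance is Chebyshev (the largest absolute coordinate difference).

Nova

(19, 14) — d to each: Juno:13, Echo:12, Fornax:2, Vega:8, Gemma:21, Indus:39, Nova:18 → nearest is Fornax
(-18, 14) — d to each: Juno:25, Echo:25, Fornax:35, Vega:29, Gemma:30, Indus:8, Nova:19 → nearest is Indus
(3, -14) — d to each: Juno:15, Echo:22, Fornax:29, Vega:33, Gemma:9, Indus:23, Nova:10 → nearest is Gemma
(-2, 0) — d to each: Juno:9, Echo:9, Fornax:19, Vega:19, Gemma:14, Indus:18, Nova:4 → nearest is Nova
(-14, -18) — d to each: Juno:21, Echo:26, Fornax:33, Vega:37, Gemma:26, Indus:24, Nova:15 → nearest is Nova
Tally — Fornax:1, Gemma:1, Indus:1, Nova:2. Nova captures the most (2).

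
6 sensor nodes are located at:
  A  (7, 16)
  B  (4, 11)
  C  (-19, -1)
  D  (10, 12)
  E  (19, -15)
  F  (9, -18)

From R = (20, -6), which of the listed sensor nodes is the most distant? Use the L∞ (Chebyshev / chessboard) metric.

C

d(R,A) = max(13, 22) = 22
d(R,B) = max(16, 17) = 17
d(R,C) = max(39, 5) = 39
d(R,D) = max(10, 18) = 18
d(R,E) = max(1, 9) = 9
d(R,F) = max(11, 12) = 12
The largest is to C.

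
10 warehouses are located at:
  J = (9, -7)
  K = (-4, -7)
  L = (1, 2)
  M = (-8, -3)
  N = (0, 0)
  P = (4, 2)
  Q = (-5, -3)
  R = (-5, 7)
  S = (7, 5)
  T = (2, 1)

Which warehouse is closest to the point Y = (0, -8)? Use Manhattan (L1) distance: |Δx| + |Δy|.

d(Y,J) = |0−9| + |-8−(-7)| = 9 + 1 = 10
d(Y,K) = |0−(-4)| + |-8−(-7)| = 4 + 1 = 5
d(Y,L) = |0−1| + |-8−2| = 1 + 10 = 11
d(Y,M) = |0−(-8)| + |-8−(-3)| = 8 + 5 = 13
d(Y,N) = |0−0| + |-8−0| = 0 + 8 = 8
d(Y,P) = |0−4| + |-8−2| = 4 + 10 = 14
d(Y,Q) = |0−(-5)| + |-8−(-3)| = 5 + 5 = 10
d(Y,R) = |0−(-5)| + |-8−7| = 5 + 15 = 20
d(Y,S) = |0−7| + |-8−5| = 7 + 13 = 20
d(Y,T) = |0−2| + |-8−1| = 2 + 9 = 11
K is nearest.

K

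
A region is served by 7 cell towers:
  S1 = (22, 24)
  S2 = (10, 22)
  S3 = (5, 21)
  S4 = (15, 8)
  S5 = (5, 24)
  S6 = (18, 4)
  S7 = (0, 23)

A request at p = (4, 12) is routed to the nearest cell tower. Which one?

S3

Squared Euclidean distances:
|pS1|² = (4−22)² + (12−24)² = 324 + 144 = 468
|pS2|² = (4−10)² + (12−22)² = 36 + 100 = 136
|pS3|² = (4−5)² + (12−21)² = 1 + 81 = 82
|pS4|² = (4−15)² + (12−8)² = 121 + 16 = 137
|pS5|² = (4−5)² + (12−24)² = 1 + 144 = 145
|pS6|² = (4−18)² + (12−4)² = 196 + 64 = 260
|pS7|² = (4−0)² + (12−23)² = 16 + 121 = 137
The smallest is to S3, so p lies in the Voronoi region of S3.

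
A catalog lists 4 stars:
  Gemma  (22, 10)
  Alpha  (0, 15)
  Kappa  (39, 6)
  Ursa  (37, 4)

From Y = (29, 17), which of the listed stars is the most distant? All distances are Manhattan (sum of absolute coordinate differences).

d(Y, Gemma) = |29−22| + |17−10| = 7 + 7 = 14
d(Y, Alpha) = |29−0| + |17−15| = 29 + 2 = 31
d(Y, Kappa) = |29−39| + |17−6| = 10 + 11 = 21
d(Y, Ursa) = |29−37| + |17−4| = 8 + 13 = 21
The largest is to Alpha.

Alpha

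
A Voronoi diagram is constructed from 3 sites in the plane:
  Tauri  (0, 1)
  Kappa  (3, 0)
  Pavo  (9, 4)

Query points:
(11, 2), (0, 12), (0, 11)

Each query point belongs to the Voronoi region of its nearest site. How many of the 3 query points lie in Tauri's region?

2

(11, 2) — d² to each: Tauri:122, Kappa:68, Pavo:8 → nearest is Pavo
(0, 12) — d² to each: Tauri:121, Kappa:153, Pavo:145 → nearest is Tauri
(0, 11) — d² to each: Tauri:100, Kappa:130, Pavo:130 → nearest is Tauri
2 of the 3 points have Tauri as nearest.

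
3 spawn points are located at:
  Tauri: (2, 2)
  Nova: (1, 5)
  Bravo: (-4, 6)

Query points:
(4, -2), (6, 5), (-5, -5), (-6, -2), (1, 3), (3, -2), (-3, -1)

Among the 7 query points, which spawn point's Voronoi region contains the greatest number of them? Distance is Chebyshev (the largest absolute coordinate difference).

(4, -2) — d to each: Tauri:4, Nova:7, Bravo:8 → nearest is Tauri
(6, 5) — d to each: Tauri:4, Nova:5, Bravo:10 → nearest is Tauri
(-5, -5) — d to each: Tauri:7, Nova:10, Bravo:11 → nearest is Tauri
(-6, -2) — d to each: Tauri:8, Nova:7, Bravo:8 → nearest is Nova
(1, 3) — d to each: Tauri:1, Nova:2, Bravo:5 → nearest is Tauri
(3, -2) — d to each: Tauri:4, Nova:7, Bravo:8 → nearest is Tauri
(-3, -1) — d to each: Tauri:5, Nova:6, Bravo:7 → nearest is Tauri
Tally — Tauri:6, Nova:1. Tauri captures the most (6).

Tauri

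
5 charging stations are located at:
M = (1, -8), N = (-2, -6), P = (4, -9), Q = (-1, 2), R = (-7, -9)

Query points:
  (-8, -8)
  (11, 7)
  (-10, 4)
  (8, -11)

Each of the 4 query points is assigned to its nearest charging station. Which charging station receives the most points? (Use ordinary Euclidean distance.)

(-8, -8) — d² to each: M:81, N:40, P:145, Q:149, R:2 → nearest is R
(11, 7) — d² to each: M:325, N:338, P:305, Q:169, R:580 → nearest is Q
(-10, 4) — d² to each: M:265, N:164, P:365, Q:85, R:178 → nearest is Q
(8, -11) — d² to each: M:58, N:125, P:20, Q:250, R:229 → nearest is P
Tally — P:1, Q:2, R:1. Q captures the most (2).

Q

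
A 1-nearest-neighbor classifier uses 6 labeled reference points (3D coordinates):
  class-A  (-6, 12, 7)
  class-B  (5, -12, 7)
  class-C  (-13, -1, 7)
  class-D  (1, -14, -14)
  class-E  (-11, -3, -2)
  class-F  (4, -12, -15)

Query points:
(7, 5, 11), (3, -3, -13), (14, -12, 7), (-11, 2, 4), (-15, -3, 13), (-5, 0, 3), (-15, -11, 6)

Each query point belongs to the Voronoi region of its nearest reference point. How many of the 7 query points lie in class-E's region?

(7, 5, 11) — d² to each: class-A:234, class-B:309, class-C:452, class-D:1022, class-E:557, class-F:974 → nearest is class-A
(3, -3, -13) — d² to each: class-A:706, class-B:485, class-C:660, class-D:126, class-E:317, class-F:86 → nearest is class-F
(14, -12, 7) — d² to each: class-A:976, class-B:81, class-C:850, class-D:614, class-E:787, class-F:584 → nearest is class-B
(-11, 2, 4) — d² to each: class-A:134, class-B:461, class-C:22, class-D:724, class-E:61, class-F:782 → nearest is class-C
(-15, -3, 13) — d² to each: class-A:342, class-B:517, class-C:44, class-D:1106, class-E:241, class-F:1226 → nearest is class-C
(-5, 0, 3) — d² to each: class-A:161, class-B:260, class-C:81, class-D:521, class-E:70, class-F:549 → nearest is class-E
(-15, -11, 6) — d² to each: class-A:611, class-B:402, class-C:105, class-D:665, class-E:144, class-F:803 → nearest is class-C
1 of the 7 points has class-E as nearest.

1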